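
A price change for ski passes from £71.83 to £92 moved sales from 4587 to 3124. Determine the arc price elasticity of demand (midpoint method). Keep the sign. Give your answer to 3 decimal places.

ΔQ = 3124 − 4587 = -1463; ΔP = 92 − 71.83 = 20.17.
Midpoints: P̄ = 81.91, Q̄ = 3855.5.
ε = (ΔQ/ΔP)(P̄/Q̄) = (-1463/20.17)(81.91/3855.5).

-1.541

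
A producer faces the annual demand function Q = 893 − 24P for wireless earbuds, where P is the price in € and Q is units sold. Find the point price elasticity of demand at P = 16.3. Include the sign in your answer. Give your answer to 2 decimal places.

At P = 16.3, Q = 501.800.
dQ/dP = −24.
ε = (dQ/dP)(P/Q) = (-24)(16.3/501.800).
|ε| < 1, so demand is inelastic at this price.

-0.78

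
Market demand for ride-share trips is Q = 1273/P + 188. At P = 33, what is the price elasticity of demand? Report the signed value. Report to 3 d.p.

At P = 33, Q = 226.576.
dQ/dP = −1273/P² = -1.169.
ε = (dQ/dP)(P/Q) = (-1.169)(33/226.576).

-0.170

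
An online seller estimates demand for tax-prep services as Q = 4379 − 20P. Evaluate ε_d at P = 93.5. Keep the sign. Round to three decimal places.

-0.745

At P = 93.5, Q = 2509.
dQ/dP = −20.
ε = (dQ/dP)(P/Q) = (-20)(93.5/2509).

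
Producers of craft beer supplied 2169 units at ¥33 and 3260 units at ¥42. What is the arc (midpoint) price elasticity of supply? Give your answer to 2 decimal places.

ΔQ = 3260 − 2169 = 1091; ΔP = 42 − 33 = 9.
Midpoints: P̄ = 37.50, Q̄ = 2714.5.
ε_s = (ΔQ/ΔP)(P̄/Q̄) = (1091/9)(37.50/2714.5).

1.67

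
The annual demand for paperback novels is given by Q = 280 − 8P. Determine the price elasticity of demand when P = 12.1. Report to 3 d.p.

-0.528

At P = 12.1, Q = 183.200.
dQ/dP = −8.
ε = (dQ/dP)(P/Q) = (-8)(12.1/183.200).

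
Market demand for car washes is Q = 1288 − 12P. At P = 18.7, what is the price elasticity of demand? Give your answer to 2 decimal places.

At P = 18.7, Q = 1063.600.
dQ/dP = −12.
ε = (dQ/dP)(P/Q) = (-12)(18.7/1063.600).

-0.21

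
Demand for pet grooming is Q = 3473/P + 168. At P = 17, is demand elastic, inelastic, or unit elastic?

inelastic

Q = 372.294, dQ/dP = -12.017.
ε = (dQ/dP)(P/Q) ≈ -0.549.
|ε| = 0.55 < 1.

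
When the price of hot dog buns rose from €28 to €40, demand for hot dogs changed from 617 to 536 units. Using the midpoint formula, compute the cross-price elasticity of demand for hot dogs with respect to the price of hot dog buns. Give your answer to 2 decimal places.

-0.40

ΔQ_x = 536 − 617 = -81; ΔP_y = 40 − 28 = 12.
Midpoints: P̄_y = 34.00, Q̄_x = 576.5.
ε_xy = (ΔQ_x/ΔP_y)(P̄_y/Q̄_x) = (-81/12)(34.00/576.5).
ε_xy < 0, so the goods are complements.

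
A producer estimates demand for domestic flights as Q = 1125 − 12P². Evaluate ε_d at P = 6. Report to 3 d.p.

At P = 6, Q = 693.
dQ/dP = −24P = -144.
ε = (dQ/dP)(P/Q) = (-144)(6/693).

-1.247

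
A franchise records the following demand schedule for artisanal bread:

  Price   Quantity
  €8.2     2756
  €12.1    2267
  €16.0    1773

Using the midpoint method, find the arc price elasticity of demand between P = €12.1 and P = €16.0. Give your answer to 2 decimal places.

-0.88

At P = 12.1, Q = 2267; at P = 16.0, Q = 1773.
ΔQ = -494, ΔP = 3.9. Midpoints: P̄ = 14.05, Q̄ = 2020.0.
ε = (ΔQ/ΔP)(P̄/Q̄) = (-494/3.9)(14.05/2020.0).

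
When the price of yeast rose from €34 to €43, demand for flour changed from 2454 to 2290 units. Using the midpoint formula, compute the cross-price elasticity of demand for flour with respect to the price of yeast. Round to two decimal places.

ΔQ_x = 2290 − 2454 = -164; ΔP_y = 43 − 34 = 9.
Midpoints: P̄_y = 38.50, Q̄_x = 2372.0.
ε_xy = (ΔQ_x/ΔP_y)(P̄_y/Q̄_x) = (-164/9)(38.50/2372.0).

-0.30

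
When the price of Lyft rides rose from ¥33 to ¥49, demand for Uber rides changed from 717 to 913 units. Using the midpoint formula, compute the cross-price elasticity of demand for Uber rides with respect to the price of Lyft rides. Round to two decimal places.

ΔQ_x = 913 − 717 = 196; ΔP_y = 49 − 33 = 16.
Midpoints: P̄_y = 41.00, Q̄_x = 815.0.
ε_xy = (ΔQ_x/ΔP_y)(P̄_y/Q̄_x) = (196/16)(41.00/815.0).

0.62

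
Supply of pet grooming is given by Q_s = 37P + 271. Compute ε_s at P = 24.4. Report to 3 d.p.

At P = 24.4, Q_s = 1173.80.
dQ_s/dP = 37.
ε_s = (dQ_s/dP)(P/Q_s) = (37)(24.4/1173.80).

0.769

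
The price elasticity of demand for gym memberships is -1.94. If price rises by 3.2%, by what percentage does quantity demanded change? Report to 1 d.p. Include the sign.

-6.2%

%ΔQ ≈ ε × %ΔP = (-1.94)(3.2%) = -6.21%.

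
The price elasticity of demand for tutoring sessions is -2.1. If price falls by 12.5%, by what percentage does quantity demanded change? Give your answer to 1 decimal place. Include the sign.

26.3%

%ΔQ ≈ ε × %ΔP = (-2.1)(-12.5%) = 26.25%.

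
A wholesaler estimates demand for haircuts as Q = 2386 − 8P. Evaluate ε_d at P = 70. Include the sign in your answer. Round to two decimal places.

At P = 70, Q = 1826.
dQ/dP = −8.
ε = (dQ/dP)(P/Q) = (-8)(70/1826).

-0.31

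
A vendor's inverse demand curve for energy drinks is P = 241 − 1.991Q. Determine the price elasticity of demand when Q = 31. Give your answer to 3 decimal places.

-2.905

At Q = 31, P = 241 − 1.991(31) = 179.28.
dP/dQ = −1.991, so dQ/dP = 1/(−1.991) = -0.502.
ε = (dQ/dP)(P/Q) = (-0.502)(179.28/31).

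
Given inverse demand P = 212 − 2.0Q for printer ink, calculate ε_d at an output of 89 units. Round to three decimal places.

At Q = 89, P = 212 − 2.0(89) = 34.00.
dP/dQ = −2.0, so dQ/dP = 1/(−2.0) = -0.500.
ε = (dQ/dP)(P/Q) = (-0.500)(34.00/89).

-0.191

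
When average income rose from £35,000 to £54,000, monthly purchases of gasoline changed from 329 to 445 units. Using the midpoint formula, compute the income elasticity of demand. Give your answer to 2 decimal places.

ΔQ = 116, ΔI = 19000. Midpoints: Ī = 44,500, Q̄ = 387.0.
ε_I = (ΔQ/ΔI)(Ī/Q̄) = (116/19000)(44500/387.0).

0.70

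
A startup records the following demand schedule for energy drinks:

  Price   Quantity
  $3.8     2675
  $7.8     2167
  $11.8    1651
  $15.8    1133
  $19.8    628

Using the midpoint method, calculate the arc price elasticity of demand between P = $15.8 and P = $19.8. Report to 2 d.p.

-2.55

At P = 15.8, Q = 1133; at P = 19.8, Q = 628.
ΔQ = -505, ΔP = 4.0. Midpoints: P̄ = 17.80, Q̄ = 880.5.
ε = (ΔQ/ΔP)(P̄/Q̄) = (-505/4.0)(17.80/880.5).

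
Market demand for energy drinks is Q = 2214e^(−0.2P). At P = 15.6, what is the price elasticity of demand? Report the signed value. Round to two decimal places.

-3.12

At P = 15.6, Q = 97.764.
dQ/dP = −0.2·2214e^(−0.2P) = −0.2Q = -19.553.
ε = (dQ/dP)(P/Q) = (-19.553)(15.6/97.764).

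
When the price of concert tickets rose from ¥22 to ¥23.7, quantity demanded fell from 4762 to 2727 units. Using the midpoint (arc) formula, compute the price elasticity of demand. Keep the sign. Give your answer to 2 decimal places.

-7.30

ΔQ = 2727 − 4762 = -2035; ΔP = 23.7 − 22 = 1.7.
Midpoints: P̄ = 22.85, Q̄ = 3744.5.
ε = (ΔQ/ΔP)(P̄/Q̄) = (-2035/1.7)(22.85/3744.5).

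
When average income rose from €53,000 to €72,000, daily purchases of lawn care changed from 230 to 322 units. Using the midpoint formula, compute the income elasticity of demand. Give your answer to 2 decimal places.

1.10

ΔQ = 92, ΔI = 19000. Midpoints: Ī = 62,500, Q̄ = 276.0.
ε_I = (ΔQ/ΔI)(Ī/Q̄) = (92/19000)(62500/276.0).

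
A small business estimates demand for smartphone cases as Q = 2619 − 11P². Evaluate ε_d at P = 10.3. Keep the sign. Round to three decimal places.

-1.607

At P = 10.3, Q = 1452.010.
dQ/dP = −22P = -226.600.
ε = (dQ/dP)(P/Q) = (-226.600)(10.3/1452.010).
|ε| > 1, so demand is elastic at this price.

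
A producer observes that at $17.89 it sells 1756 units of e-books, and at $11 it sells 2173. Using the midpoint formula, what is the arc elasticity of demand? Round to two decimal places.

ΔQ = 2173 − 1756 = 417; ΔP = 11 − 17.89 = -6.89.
Midpoints: P̄ = 14.45, Q̄ = 1964.5.
ε = (ΔQ/ΔP)(P̄/Q̄) = (417/-6.89)(14.45/1964.5).

-0.45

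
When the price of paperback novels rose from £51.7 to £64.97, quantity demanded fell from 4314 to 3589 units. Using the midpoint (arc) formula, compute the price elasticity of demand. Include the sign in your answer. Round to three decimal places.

ΔQ = 3589 − 4314 = -725; ΔP = 64.97 − 51.7 = 13.27.
Midpoints: P̄ = 58.34, Q̄ = 3951.5.
ε = (ΔQ/ΔP)(P̄/Q̄) = (-725/13.27)(58.34/3951.5).

-0.807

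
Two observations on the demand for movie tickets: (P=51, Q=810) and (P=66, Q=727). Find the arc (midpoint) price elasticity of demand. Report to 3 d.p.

ΔQ = 727 − 810 = -83; ΔP = 66 − 51 = 15.
Midpoints: P̄ = 58.50, Q̄ = 768.5.
ε = (ΔQ/ΔP)(P̄/Q̄) = (-83/15)(58.50/768.5).

-0.421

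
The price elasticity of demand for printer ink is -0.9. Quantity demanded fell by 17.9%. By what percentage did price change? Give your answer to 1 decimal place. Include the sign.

19.9%

%ΔP ≈ %ΔQ / ε = (-17.9%)/(-0.9) = 19.89%.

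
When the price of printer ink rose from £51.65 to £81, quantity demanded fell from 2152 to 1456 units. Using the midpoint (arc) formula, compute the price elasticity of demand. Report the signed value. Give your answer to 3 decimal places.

ΔQ = 1456 − 2152 = -696; ΔP = 81 − 51.65 = 29.35.
Midpoints: P̄ = 66.33, Q̄ = 1804.0.
ε = (ΔQ/ΔP)(P̄/Q̄) = (-696/29.35)(66.33/1804.0).

-0.872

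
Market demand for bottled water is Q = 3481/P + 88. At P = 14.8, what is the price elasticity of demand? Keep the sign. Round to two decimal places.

At P = 14.8, Q = 323.203.
dQ/dP = −3481/P² = -15.892.
ε = (dQ/dP)(P/Q) = (-15.892)(14.8/323.203).

-0.73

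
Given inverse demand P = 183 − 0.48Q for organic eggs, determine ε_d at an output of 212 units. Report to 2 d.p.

At Q = 212, P = 183 − 0.48(212) = 81.24.
dP/dQ = −0.48, so dQ/dP = 1/(−0.48) = -2.083.
ε = (dQ/dP)(P/Q) = (-2.083)(81.24/212).

-0.80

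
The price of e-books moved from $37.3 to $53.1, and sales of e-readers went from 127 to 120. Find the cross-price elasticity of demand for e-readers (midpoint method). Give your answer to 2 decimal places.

-0.16

ΔQ_x = 120 − 127 = -7; ΔP_y = 53.1 − 37.3 = 15.8.
Midpoints: P̄_y = 45.20, Q̄_x = 123.5.
ε_xy = (ΔQ_x/ΔP_y)(P̄_y/Q̄_x) = (-7/15.8)(45.20/123.5).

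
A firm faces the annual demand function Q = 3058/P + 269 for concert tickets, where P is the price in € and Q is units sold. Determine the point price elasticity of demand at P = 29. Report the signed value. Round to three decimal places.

-0.282

At P = 29, Q = 374.448.
dQ/dP = −3058/P² = -3.636.
ε = (dQ/dP)(P/Q) = (-3.636)(29/374.448).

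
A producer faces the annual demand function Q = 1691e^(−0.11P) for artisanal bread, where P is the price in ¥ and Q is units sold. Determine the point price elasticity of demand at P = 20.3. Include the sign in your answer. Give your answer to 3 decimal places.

At P = 20.3, Q = 181.286.
dQ/dP = −0.11·1691e^(−0.11P) = −0.11Q = -19.941.
ε = (dQ/dP)(P/Q) = (-19.941)(20.3/181.286).

-2.233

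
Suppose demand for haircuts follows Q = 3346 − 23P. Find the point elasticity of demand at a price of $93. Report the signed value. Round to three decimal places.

-1.772

At P = 93, Q = 1207.
dQ/dP = −23.
ε = (dQ/dP)(P/Q) = (-23)(93/1207).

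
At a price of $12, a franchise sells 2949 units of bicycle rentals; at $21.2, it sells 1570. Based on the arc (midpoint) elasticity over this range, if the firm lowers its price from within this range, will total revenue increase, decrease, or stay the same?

increase

Arc ε = (-1379/9.2)(16.60/2259.5) ≈ -1.101.
|ε| = 1.10 > 1, so demand is elastic. A price cut therefore raises total revenue.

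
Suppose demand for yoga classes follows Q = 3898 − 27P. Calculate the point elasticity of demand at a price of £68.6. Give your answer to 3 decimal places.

-0.905

At P = 68.6, Q = 2045.800.
dQ/dP = −27.
ε = (dQ/dP)(P/Q) = (-27)(68.6/2045.800).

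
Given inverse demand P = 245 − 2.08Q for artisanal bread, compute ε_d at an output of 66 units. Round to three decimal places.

At Q = 66, P = 245 − 2.08(66) = 107.72.
dP/dQ = −2.08, so dQ/dP = 1/(−2.08) = -0.481.
ε = (dQ/dP)(P/Q) = (-0.481)(107.72/66).

-0.785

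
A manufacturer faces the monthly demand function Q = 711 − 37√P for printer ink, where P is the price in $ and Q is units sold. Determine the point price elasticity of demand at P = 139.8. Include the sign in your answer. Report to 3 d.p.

At P = 139.8, Q = 273.523.
dQ/dP = −37/(2√P) = -1.565.
ε = (dQ/dP)(P/Q) = (-1.565)(139.8/273.523).
|ε| < 1, so demand is inelastic at this price.

-0.800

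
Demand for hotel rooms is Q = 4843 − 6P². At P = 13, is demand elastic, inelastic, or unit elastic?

inelastic

Q = 3829, dQ/dP = -156.
ε = (dQ/dP)(P/Q) ≈ -0.530.
|ε| = 0.53 < 1.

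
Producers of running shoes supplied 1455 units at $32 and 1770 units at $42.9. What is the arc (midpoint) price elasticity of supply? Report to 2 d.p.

ΔQ = 1770 − 1455 = 315; ΔP = 42.9 − 32 = 10.9.
Midpoints: P̄ = 37.45, Q̄ = 1612.5.
ε_s = (ΔQ/ΔP)(P̄/Q̄) = (315/10.9)(37.45/1612.5).

0.67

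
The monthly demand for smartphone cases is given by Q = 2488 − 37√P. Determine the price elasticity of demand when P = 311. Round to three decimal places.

-0.178

At P = 311, Q = 1835.498.
dQ/dP = −37/(2√P) = -1.049.
ε = (dQ/dP)(P/Q) = (-1.049)(311/1835.498).
|ε| < 1, so demand is inelastic at this price.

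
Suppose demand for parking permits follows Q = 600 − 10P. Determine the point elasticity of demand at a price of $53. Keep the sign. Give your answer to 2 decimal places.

At P = 53, Q = 70.
dQ/dP = −10.
ε = (dQ/dP)(P/Q) = (-10)(53/70).

-7.57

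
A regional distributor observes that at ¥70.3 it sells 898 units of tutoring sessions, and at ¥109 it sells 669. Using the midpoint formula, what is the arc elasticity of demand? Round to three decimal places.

-0.677

ΔQ = 669 − 898 = -229; ΔP = 109 − 70.3 = 38.7.
Midpoints: P̄ = 89.65, Q̄ = 783.5.
ε = (ΔQ/ΔP)(P̄/Q̄) = (-229/38.7)(89.65/783.5).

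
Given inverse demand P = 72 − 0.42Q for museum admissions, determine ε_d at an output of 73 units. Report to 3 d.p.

-1.348

At Q = 73, P = 72 − 0.42(73) = 41.34.
dP/dQ = −0.42, so dQ/dP = 1/(−0.42) = -2.381.
ε = (dQ/dP)(P/Q) = (-2.381)(41.34/73).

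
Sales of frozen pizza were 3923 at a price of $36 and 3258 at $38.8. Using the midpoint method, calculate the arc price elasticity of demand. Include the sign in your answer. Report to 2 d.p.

-2.47

ΔQ = 3258 − 3923 = -665; ΔP = 38.8 − 36 = 2.8.
Midpoints: P̄ = 37.40, Q̄ = 3590.5.
ε = (ΔQ/ΔP)(P̄/Q̄) = (-665/2.8)(37.40/3590.5).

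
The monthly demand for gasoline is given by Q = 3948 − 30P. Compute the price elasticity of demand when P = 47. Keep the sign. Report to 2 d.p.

At P = 47, Q = 2538.
dQ/dP = −30.
ε = (dQ/dP)(P/Q) = (-30)(47/2538).

-0.56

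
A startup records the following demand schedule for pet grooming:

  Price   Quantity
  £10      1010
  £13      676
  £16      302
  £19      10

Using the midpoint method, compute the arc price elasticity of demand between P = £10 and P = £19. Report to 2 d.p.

-3.16

At P = 10, Q = 1010; at P = 19, Q = 10.
ΔQ = -1000, ΔP = 9. Midpoints: P̄ = 14.50, Q̄ = 510.0.
ε = (ΔQ/ΔP)(P̄/Q̄) = (-1000/9)(14.50/510.0).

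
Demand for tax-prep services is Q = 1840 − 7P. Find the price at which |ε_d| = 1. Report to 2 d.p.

For linear demand Q = a − bP, ε = −bP/(a − bP). |ε| = 1 when bP = a − bP, i.e. P = a/(2b).
P = 1840/(2·7) = 1840/14 = 131.4286.

131.43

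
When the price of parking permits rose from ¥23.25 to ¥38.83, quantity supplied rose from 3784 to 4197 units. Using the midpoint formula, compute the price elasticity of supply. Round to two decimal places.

ΔQ = 4197 − 3784 = 413; ΔP = 38.83 − 23.25 = 15.58.
Midpoints: P̄ = 31.04, Q̄ = 3990.5.
ε_s = (ΔQ/ΔP)(P̄/Q̄) = (413/15.58)(31.04/3990.5).

0.21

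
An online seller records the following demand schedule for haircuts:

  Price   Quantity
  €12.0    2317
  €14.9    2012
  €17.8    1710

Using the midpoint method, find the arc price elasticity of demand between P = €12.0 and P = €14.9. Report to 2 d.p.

At P = 12.0, Q = 2317; at P = 14.9, Q = 2012.
ΔQ = -305, ΔP = 2.9. Midpoints: P̄ = 13.45, Q̄ = 2164.5.
ε = (ΔQ/ΔP)(P̄/Q̄) = (-305/2.9)(13.45/2164.5).

-0.65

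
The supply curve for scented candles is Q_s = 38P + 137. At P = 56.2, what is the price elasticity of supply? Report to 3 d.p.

0.940

At P = 56.2, Q_s = 2272.60.
dQ_s/dP = 38.
ε_s = (dQ_s/dP)(P/Q_s) = (38)(56.2/2272.60).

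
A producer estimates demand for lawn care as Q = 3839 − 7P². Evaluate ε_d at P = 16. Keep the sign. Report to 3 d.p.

-1.751

At P = 16, Q = 2047.
dQ/dP = −14P = -224.
ε = (dQ/dP)(P/Q) = (-224)(16/2047).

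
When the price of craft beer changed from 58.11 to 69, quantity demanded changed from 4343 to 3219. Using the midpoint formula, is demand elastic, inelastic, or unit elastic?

Arc ε ≈ -1.735.
|ε| = 1.73 > 1.

elastic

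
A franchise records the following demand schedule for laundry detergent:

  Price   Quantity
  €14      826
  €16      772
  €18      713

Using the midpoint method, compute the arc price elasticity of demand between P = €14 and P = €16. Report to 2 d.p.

At P = 14, Q = 826; at P = 16, Q = 772.
ΔQ = -54, ΔP = 2. Midpoints: P̄ = 15.00, Q̄ = 799.0.
ε = (ΔQ/ΔP)(P̄/Q̄) = (-54/2)(15.00/799.0).

-0.51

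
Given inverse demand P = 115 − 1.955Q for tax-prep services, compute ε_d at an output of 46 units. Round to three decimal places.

At Q = 46, P = 115 − 1.955(46) = 25.07.
dP/dQ = −1.955, so dQ/dP = 1/(−1.955) = -0.512.
ε = (dQ/dP)(P/Q) = (-0.512)(25.07/46).

-0.279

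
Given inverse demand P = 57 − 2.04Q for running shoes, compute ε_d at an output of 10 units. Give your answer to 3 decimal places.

-1.794

At Q = 10, P = 57 − 2.04(10) = 36.60.
dP/dQ = −2.04, so dQ/dP = 1/(−2.04) = -0.490.
ε = (dQ/dP)(P/Q) = (-0.490)(36.60/10).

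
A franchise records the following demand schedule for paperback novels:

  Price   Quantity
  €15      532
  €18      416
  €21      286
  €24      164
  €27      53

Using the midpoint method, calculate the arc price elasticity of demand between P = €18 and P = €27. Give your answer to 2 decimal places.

At P = 18, Q = 416; at P = 27, Q = 53.
ΔQ = -363, ΔP = 9. Midpoints: P̄ = 22.50, Q̄ = 234.5.
ε = (ΔQ/ΔP)(P̄/Q̄) = (-363/9)(22.50/234.5).

-3.87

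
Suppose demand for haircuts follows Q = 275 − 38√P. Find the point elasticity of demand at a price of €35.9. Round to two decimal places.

-2.41

At P = 35.9, Q = 47.317.
dQ/dP = −38/(2√P) = -3.171.
ε = (dQ/dP)(P/Q) = (-3.171)(35.9/47.317).
|ε| > 1, so demand is elastic at this price.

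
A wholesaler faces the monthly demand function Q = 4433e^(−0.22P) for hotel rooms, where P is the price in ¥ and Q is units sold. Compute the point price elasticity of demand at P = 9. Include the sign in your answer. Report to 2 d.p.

-1.98

At P = 9, Q = 612.061.
dQ/dP = −0.22·4433e^(−0.22P) = −0.22Q = -134.653.
ε = (dQ/dP)(P/Q) = (-134.653)(9/612.061).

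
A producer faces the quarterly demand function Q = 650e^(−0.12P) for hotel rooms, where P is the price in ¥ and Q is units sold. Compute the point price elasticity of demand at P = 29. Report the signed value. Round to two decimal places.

-3.48

At P = 29, Q = 20.025.
dQ/dP = −0.12·650e^(−0.12P) = −0.12Q = -2.403.
ε = (dQ/dP)(P/Q) = (-2.403)(29/20.025).
|ε| > 1, so demand is elastic at this price.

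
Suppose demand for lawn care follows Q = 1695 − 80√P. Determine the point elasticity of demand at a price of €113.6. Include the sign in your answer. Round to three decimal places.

At P = 113.6, Q = 842.334.
dQ/dP = −80/(2√P) = -3.753.
ε = (dQ/dP)(P/Q) = (-3.753)(113.6/842.334).

-0.506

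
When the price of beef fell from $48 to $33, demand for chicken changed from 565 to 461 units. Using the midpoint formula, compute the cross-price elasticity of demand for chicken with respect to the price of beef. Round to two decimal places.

ΔQ_x = 461 − 565 = -104; ΔP_y = 33 − 48 = -15.
Midpoints: P̄_y = 40.50, Q̄_x = 513.0.
ε_xy = (ΔQ_x/ΔP_y)(P̄_y/Q̄_x) = (-104/-15)(40.50/513.0).
ε_xy > 0, so the goods are substitutes.

0.55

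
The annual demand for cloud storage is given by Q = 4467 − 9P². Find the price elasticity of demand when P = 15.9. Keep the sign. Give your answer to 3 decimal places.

At P = 15.9, Q = 2191.710.
dQ/dP = −18P = -286.200.
ε = (dQ/dP)(P/Q) = (-286.200)(15.9/2191.710).

-2.076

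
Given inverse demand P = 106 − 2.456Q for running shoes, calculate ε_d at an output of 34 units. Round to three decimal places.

At Q = 34, P = 106 − 2.456(34) = 22.50.
dP/dQ = −2.456, so dQ/dP = 1/(−2.456) = -0.407.
ε = (dQ/dP)(P/Q) = (-0.407)(22.50/34).

-0.269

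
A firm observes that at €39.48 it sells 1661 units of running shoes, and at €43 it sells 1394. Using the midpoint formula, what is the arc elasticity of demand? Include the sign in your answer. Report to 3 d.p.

ΔQ = 1394 − 1661 = -267; ΔP = 43 − 39.48 = 3.52.
Midpoints: P̄ = 41.24, Q̄ = 1527.5.
ε = (ΔQ/ΔP)(P̄/Q̄) = (-267/3.52)(41.24/1527.5).

-2.048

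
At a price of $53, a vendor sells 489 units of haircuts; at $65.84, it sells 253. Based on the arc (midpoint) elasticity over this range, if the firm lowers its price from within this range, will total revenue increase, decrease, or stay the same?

increase

Arc ε = (-236/12.84)(59.42/371.0) ≈ -2.944.
|ε| = 2.94 > 1, so demand is elastic. A price cut therefore raises total revenue.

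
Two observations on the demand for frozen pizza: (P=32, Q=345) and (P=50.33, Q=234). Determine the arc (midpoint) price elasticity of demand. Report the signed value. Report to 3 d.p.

ΔQ = 234 − 345 = -111; ΔP = 50.33 − 32 = 18.33.
Midpoints: P̄ = 41.16, Q̄ = 289.5.
ε = (ΔQ/ΔP)(P̄/Q̄) = (-111/18.33)(41.16/289.5).

-0.861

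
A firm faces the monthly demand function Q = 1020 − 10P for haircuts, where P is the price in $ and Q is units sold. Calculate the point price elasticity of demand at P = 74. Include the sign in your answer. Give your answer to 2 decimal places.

At P = 74, Q = 280.
dQ/dP = −10.
ε = (dQ/dP)(P/Q) = (-10)(74/280).

-2.64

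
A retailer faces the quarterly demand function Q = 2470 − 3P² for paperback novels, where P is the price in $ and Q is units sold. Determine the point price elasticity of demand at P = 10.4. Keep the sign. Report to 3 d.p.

-0.302

At P = 10.4, Q = 2145.520.
dQ/dP = −6P = -62.400.
ε = (dQ/dP)(P/Q) = (-62.400)(10.4/2145.520).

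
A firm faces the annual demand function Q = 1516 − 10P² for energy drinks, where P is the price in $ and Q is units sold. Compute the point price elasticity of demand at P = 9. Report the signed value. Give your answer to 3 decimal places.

At P = 9, Q = 706.
dQ/dP = −20P = -180.
ε = (dQ/dP)(P/Q) = (-180)(9/706).
|ε| > 1, so demand is elastic at this price.

-2.295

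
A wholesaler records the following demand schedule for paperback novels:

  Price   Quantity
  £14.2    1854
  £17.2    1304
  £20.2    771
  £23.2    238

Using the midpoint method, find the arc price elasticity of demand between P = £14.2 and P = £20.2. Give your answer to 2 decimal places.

-2.37

At P = 14.2, Q = 1854; at P = 20.2, Q = 771.
ΔQ = -1083, ΔP = 6.0. Midpoints: P̄ = 17.20, Q̄ = 1312.5.
ε = (ΔQ/ΔP)(P̄/Q̄) = (-1083/6.0)(17.20/1312.5).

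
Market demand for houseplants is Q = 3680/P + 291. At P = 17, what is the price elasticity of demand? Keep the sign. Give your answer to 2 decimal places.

At P = 17, Q = 507.471.
dQ/dP = −3680/P² = -12.734.
ε = (dQ/dP)(P/Q) = (-12.734)(17/507.471).

-0.43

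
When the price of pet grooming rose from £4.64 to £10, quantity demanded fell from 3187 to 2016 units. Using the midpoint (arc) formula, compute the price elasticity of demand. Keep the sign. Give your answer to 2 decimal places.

-0.61

ΔQ = 2016 − 3187 = -1171; ΔP = 10 − 4.64 = 5.36.
Midpoints: P̄ = 7.32, Q̄ = 2601.5.
ε = (ΔQ/ΔP)(P̄/Q̄) = (-1171/5.36)(7.32/2601.5).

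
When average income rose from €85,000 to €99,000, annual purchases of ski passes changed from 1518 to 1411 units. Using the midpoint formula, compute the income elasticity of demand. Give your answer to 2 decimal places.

-0.48

ΔQ = -107, ΔI = 14000. Midpoints: Ī = 92,000, Q̄ = 1464.5.
ε_I = (ΔQ/ΔI)(Ī/Q̄) = (-107/14000)(92000/1464.5).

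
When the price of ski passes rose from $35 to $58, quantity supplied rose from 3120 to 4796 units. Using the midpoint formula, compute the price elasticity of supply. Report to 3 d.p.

0.856

ΔQ = 4796 − 3120 = 1676; ΔP = 58 − 35 = 23.
Midpoints: P̄ = 46.50, Q̄ = 3958.0.
ε_s = (ΔQ/ΔP)(P̄/Q̄) = (1676/23)(46.50/3958.0).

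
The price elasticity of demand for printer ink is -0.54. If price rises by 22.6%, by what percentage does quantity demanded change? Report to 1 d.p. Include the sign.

%ΔQ ≈ ε × %ΔP = (-0.54)(22.6%) = -12.20%.

-12.2%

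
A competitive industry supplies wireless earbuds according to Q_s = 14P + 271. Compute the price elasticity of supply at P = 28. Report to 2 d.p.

At P = 28, Q_s = 663.
dQ_s/dP = 14.
ε_s = (dQ_s/dP)(P/Q_s) = (14)(28/663).

0.59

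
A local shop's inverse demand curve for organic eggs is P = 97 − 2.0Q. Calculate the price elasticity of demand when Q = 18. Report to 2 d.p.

-1.69

At Q = 18, P = 97 − 2.0(18) = 61.00.
dP/dQ = −2.0, so dQ/dP = 1/(−2.0) = -0.500.
ε = (dQ/dP)(P/Q) = (-0.500)(61.00/18).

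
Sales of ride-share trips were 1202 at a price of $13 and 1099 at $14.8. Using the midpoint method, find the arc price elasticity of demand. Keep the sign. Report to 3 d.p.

ΔQ = 1099 − 1202 = -103; ΔP = 14.8 − 13 = 1.8.
Midpoints: P̄ = 13.90, Q̄ = 1150.5.
ε = (ΔQ/ΔP)(P̄/Q̄) = (-103/1.8)(13.90/1150.5).

-0.691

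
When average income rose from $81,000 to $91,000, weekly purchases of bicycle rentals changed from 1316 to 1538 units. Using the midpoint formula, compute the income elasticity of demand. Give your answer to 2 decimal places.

ΔQ = 222, ΔI = 10000. Midpoints: Ī = 86,000, Q̄ = 1427.0.
ε_I = (ΔQ/ΔI)(Ī/Q̄) = (222/10000)(86000/1427.0).
ε_I > 0, so the good is normal.

1.34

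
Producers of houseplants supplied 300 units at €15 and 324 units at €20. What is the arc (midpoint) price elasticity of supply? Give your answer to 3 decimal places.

0.269

ΔQ = 324 − 300 = 24; ΔP = 20 − 15 = 5.
Midpoints: P̄ = 17.50, Q̄ = 312.0.
ε_s = (ΔQ/ΔP)(P̄/Q̄) = (24/5)(17.50/312.0).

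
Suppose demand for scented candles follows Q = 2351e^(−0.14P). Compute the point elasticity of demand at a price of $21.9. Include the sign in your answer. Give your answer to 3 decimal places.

-3.066

At P = 21.9, Q = 109.574.
dQ/dP = −0.14·2351e^(−0.14P) = −0.14Q = -15.340.
ε = (dQ/dP)(P/Q) = (-15.340)(21.9/109.574).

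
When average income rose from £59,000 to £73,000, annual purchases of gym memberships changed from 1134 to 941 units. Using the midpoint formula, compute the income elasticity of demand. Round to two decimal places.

-0.88

ΔQ = -193, ΔI = 14000. Midpoints: Ī = 66,000, Q̄ = 1037.5.
ε_I = (ΔQ/ΔI)(Ī/Q̄) = (-193/14000)(66000/1037.5).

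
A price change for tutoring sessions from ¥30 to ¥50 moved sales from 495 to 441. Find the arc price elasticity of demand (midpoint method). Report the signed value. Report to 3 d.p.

-0.231

ΔQ = 441 − 495 = -54; ΔP = 50 − 30 = 20.
Midpoints: P̄ = 40.00, Q̄ = 468.0.
ε = (ΔQ/ΔP)(P̄/Q̄) = (-54/20)(40.00/468.0).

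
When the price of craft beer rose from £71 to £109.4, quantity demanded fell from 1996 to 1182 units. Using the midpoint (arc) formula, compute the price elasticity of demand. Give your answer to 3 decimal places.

-1.203

ΔQ = 1182 − 1996 = -814; ΔP = 109.4 − 71 = 38.4.
Midpoints: P̄ = 90.20, Q̄ = 1589.0.
ε = (ΔQ/ΔP)(P̄/Q̄) = (-814/38.4)(90.20/1589.0).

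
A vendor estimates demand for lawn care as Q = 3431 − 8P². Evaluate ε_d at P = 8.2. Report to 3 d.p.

At P = 8.2, Q = 2893.080.
dQ/dP = −16P = -131.200.
ε = (dQ/dP)(P/Q) = (-131.200)(8.2/2893.080).

-0.372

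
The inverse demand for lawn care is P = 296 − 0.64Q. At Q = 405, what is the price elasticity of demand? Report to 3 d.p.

At Q = 405, P = 296 − 0.64(405) = 36.80.
dP/dQ = −0.64, so dQ/dP = 1/(−0.64) = -1.562.
ε = (dQ/dP)(P/Q) = (-1.562)(36.80/405).

-0.142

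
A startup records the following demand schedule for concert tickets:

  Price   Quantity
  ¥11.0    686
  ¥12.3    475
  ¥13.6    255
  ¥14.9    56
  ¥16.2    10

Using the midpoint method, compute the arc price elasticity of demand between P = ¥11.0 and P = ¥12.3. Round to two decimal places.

-3.26

At P = 11.0, Q = 686; at P = 12.3, Q = 475.
ΔQ = -211, ΔP = 1.3. Midpoints: P̄ = 11.65, Q̄ = 580.5.
ε = (ΔQ/ΔP)(P̄/Q̄) = (-211/1.3)(11.65/580.5).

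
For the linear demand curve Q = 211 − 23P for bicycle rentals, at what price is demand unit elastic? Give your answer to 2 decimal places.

For linear demand Q = a − bP, ε = −bP/(a − bP). |ε| = 1 when bP = a − bP, i.e. P = a/(2b).
P = 211/(2·23) = 211/46 = 4.5870.

4.59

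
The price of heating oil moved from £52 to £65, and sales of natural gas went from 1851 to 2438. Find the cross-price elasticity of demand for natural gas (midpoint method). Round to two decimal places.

ΔQ_x = 2438 − 1851 = 587; ΔP_y = 65 − 52 = 13.
Midpoints: P̄_y = 58.50, Q̄_x = 2144.5.
ε_xy = (ΔQ_x/ΔP_y)(P̄_y/Q̄_x) = (587/13)(58.50/2144.5).
ε_xy > 0, so the goods are substitutes.

1.23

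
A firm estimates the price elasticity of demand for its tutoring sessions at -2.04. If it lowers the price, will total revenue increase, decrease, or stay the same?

|ε| = 2.04 > 1, so demand is elastic. A price cut therefore raises total revenue.

increase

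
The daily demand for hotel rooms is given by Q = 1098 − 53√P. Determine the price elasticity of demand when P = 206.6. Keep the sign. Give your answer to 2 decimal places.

At P = 206.6, Q = 336.200.
dQ/dP = −53/(2√P) = -1.844.
ε = (dQ/dP)(P/Q) = (-1.844)(206.6/336.200).

-1.13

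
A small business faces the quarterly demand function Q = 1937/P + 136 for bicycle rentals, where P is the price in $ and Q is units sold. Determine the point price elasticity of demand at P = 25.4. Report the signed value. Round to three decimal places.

At P = 25.4, Q = 212.260.
dQ/dP = −1937/P² = -3.002.
ε = (dQ/dP)(P/Q) = (-3.002)(25.4/212.260).
|ε| < 1, so demand is inelastic at this price.

-0.359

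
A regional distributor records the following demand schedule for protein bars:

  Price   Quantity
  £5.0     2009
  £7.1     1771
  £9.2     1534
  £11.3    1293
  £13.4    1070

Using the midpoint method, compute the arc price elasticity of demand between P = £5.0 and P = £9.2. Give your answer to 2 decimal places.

-0.45

At P = 5.0, Q = 2009; at P = 9.2, Q = 1534.
ΔQ = -475, ΔP = 4.2. Midpoints: P̄ = 7.10, Q̄ = 1771.5.
ε = (ΔQ/ΔP)(P̄/Q̄) = (-475/4.2)(7.10/1771.5).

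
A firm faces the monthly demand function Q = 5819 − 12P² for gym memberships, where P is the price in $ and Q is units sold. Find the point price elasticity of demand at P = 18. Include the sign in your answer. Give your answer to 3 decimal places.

At P = 18, Q = 1931.
dQ/dP = −24P = -432.
ε = (dQ/dP)(P/Q) = (-432)(18/1931).

-4.027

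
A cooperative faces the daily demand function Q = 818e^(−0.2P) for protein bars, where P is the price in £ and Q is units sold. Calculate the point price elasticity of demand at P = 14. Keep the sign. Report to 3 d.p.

-2.800

At P = 14, Q = 49.743.
dQ/dP = −0.2·818e^(−0.2P) = −0.2Q = -9.949.
ε = (dQ/dP)(P/Q) = (-9.949)(14/49.743).
|ε| > 1, so demand is elastic at this price.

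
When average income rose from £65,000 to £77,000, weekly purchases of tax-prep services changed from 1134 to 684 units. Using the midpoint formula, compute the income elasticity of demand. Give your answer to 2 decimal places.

-2.93

ΔQ = -450, ΔI = 12000. Midpoints: Ī = 71,000, Q̄ = 909.0.
ε_I = (ΔQ/ΔI)(Ī/Q̄) = (-450/12000)(71000/909.0).
ε_I < 0, so the good is inferior.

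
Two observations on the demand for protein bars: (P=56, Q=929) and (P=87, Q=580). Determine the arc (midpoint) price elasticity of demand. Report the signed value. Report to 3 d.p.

ΔQ = 580 − 929 = -349; ΔP = 87 − 56 = 31.
Midpoints: P̄ = 71.50, Q̄ = 754.5.
ε = (ΔQ/ΔP)(P̄/Q̄) = (-349/31)(71.50/754.5).

-1.067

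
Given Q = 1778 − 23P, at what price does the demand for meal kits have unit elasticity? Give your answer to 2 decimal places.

38.65

For linear demand Q = a − bP, ε = −bP/(a − bP). |ε| = 1 when bP = a − bP, i.e. P = a/(2b).
P = 1778/(2·23) = 1778/46 = 38.6522.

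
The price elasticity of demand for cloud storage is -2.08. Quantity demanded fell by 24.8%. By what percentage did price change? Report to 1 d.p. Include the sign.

%ΔP ≈ %ΔQ / ε = (-24.8%)/(-2.08) = 11.92%.

11.9%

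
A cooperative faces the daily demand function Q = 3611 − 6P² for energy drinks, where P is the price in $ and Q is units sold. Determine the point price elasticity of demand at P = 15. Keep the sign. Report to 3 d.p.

-1.194

At P = 15, Q = 2261.
dQ/dP = −12P = -180.
ε = (dQ/dP)(P/Q) = (-180)(15/2261).
|ε| > 1, so demand is elastic at this price.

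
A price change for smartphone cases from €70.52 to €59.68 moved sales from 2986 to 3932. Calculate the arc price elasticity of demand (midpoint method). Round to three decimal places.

ΔQ = 3932 − 2986 = 946; ΔP = 59.68 − 70.52 = -10.84.
Midpoints: P̄ = 65.10, Q̄ = 3459.0.
ε = (ΔQ/ΔP)(P̄/Q̄) = (946/-10.84)(65.10/3459.0).

-1.642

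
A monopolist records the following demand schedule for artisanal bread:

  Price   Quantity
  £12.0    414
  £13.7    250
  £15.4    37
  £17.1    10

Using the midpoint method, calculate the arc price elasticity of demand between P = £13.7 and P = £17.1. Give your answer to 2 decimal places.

-8.36

At P = 13.7, Q = 250; at P = 17.1, Q = 10.
ΔQ = -240, ΔP = 3.4. Midpoints: P̄ = 15.40, Q̄ = 130.0.
ε = (ΔQ/ΔP)(P̄/Q̄) = (-240/3.4)(15.40/130.0).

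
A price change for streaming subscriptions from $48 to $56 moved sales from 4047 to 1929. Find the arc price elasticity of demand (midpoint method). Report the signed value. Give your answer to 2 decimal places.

-4.61

ΔQ = 1929 − 4047 = -2118; ΔP = 56 − 48 = 8.
Midpoints: P̄ = 52.00, Q̄ = 2988.0.
ε = (ΔQ/ΔP)(P̄/Q̄) = (-2118/8)(52.00/2988.0).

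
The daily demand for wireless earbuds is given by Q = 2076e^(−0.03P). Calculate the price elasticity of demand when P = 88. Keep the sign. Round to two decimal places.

At P = 88, Q = 148.146.
dQ/dP = −0.03·2076e^(−0.03P) = −0.03Q = -4.444.
ε = (dQ/dP)(P/Q) = (-4.444)(88/148.146).

-2.64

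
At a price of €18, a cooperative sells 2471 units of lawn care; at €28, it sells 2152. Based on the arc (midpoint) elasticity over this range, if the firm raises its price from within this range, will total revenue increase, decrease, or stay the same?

increase

Arc ε = (-319/10)(23.00/2311.5) ≈ -0.317.
|ε| = 0.32 < 1, so demand is inelastic. A price rise therefore raises total revenue.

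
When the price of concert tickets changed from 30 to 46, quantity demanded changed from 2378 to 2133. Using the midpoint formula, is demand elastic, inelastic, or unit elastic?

inelastic

Arc ε ≈ -0.258.
|ε| = 0.26 < 1.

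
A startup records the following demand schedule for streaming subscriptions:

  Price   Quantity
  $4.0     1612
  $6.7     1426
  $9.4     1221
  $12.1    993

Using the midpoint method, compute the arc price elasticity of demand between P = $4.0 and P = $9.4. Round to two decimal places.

-0.34

At P = 4.0, Q = 1612; at P = 9.4, Q = 1221.
ΔQ = -391, ΔP = 5.4. Midpoints: P̄ = 6.70, Q̄ = 1416.5.
ε = (ΔQ/ΔP)(P̄/Q̄) = (-391/5.4)(6.70/1416.5).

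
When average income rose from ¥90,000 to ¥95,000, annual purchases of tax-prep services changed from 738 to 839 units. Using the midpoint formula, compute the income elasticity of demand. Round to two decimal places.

ΔQ = 101, ΔI = 5000. Midpoints: Ī = 92,500, Q̄ = 788.5.
ε_I = (ΔQ/ΔI)(Ī/Q̄) = (101/5000)(92500/788.5).

2.37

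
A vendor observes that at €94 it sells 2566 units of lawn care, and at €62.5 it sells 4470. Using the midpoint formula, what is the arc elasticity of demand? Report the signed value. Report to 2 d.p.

ΔQ = 4470 − 2566 = 1904; ΔP = 62.5 − 94 = -31.5.
Midpoints: P̄ = 78.25, Q̄ = 3518.0.
ε = (ΔQ/ΔP)(P̄/Q̄) = (1904/-31.5)(78.25/3518.0).

-1.34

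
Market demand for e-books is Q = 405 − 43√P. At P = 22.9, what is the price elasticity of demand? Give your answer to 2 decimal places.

-0.52

At P = 22.9, Q = 199.228.
dQ/dP = −43/(2√P) = -4.493.
ε = (dQ/dP)(P/Q) = (-4.493)(22.9/199.228).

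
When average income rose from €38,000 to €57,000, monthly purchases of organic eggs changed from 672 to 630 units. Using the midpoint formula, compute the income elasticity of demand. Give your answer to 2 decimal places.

-0.16

ΔQ = -42, ΔI = 19000. Midpoints: Ī = 47,500, Q̄ = 651.0.
ε_I = (ΔQ/ΔI)(Ī/Q̄) = (-42/19000)(47500/651.0).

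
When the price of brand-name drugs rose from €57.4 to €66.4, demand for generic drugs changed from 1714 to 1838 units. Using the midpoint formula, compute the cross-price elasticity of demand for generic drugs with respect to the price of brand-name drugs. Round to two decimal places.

ΔQ_x = 1838 − 1714 = 124; ΔP_y = 66.4 − 57.4 = 9.0.
Midpoints: P̄_y = 61.90, Q̄_x = 1776.0.
ε_xy = (ΔQ_x/ΔP_y)(P̄_y/Q̄_x) = (124/9.0)(61.90/1776.0).

0.48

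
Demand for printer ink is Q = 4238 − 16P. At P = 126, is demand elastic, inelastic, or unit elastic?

inelastic

Q = 2222, dQ/dP = -16.
ε = (dQ/dP)(P/Q) ≈ -0.907.
|ε| = 0.91 < 1.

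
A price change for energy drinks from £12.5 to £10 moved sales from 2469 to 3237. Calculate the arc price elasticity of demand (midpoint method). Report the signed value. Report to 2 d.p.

-1.21

ΔQ = 3237 − 2469 = 768; ΔP = 10 − 12.5 = -2.5.
Midpoints: P̄ = 11.25, Q̄ = 2853.0.
ε = (ΔQ/ΔP)(P̄/Q̄) = (768/-2.5)(11.25/2853.0).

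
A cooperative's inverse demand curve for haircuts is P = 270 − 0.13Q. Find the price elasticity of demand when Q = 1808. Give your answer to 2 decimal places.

-0.15

At Q = 1808, P = 270 − 0.13(1808) = 34.96.
dP/dQ = −0.13, so dQ/dP = 1/(−0.13) = -7.692.
ε = (dQ/dP)(P/Q) = (-7.692)(34.96/1808).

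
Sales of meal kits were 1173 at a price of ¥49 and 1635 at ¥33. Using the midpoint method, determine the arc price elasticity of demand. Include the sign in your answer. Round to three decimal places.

-0.843

ΔQ = 1635 − 1173 = 462; ΔP = 33 − 49 = -16.
Midpoints: P̄ = 41.00, Q̄ = 1404.0.
ε = (ΔQ/ΔP)(P̄/Q̄) = (462/-16)(41.00/1404.0).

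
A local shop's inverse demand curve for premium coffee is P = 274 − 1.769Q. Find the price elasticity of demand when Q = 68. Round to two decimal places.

-1.28

At Q = 68, P = 274 − 1.769(68) = 153.71.
dP/dQ = −1.769, so dQ/dP = 1/(−1.769) = -0.565.
ε = (dQ/dP)(P/Q) = (-0.565)(153.71/68).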